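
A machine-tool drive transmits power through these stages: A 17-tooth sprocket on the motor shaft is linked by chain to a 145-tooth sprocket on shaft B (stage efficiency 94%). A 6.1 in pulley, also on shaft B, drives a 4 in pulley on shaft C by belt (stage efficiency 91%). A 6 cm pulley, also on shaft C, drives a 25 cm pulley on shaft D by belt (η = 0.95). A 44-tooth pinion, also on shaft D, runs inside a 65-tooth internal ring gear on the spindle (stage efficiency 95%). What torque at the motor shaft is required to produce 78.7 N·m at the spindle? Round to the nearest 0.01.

2.96 N·m

Overall ratio R = 8.5294 × 0.65574 × 4.1667 × 1.4773 = 34.427; overall efficiency η = 0.94 × 0.91 × 0.95 × 0.95 = 0.7720.
Input torque = output torque / (R × η) = 78.7 / (34.427 × 0.7720) = 2.9611 N·m.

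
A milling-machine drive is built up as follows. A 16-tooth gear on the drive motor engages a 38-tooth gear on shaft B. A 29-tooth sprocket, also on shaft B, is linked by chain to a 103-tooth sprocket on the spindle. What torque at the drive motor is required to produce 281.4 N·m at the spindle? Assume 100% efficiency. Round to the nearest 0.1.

33.4 N·m

Overall ratio R = 2.375 × 3.5517 = 8.4353.
Input torque = output torque / R = 281.4 / 8.4353 = 33.36 N·m.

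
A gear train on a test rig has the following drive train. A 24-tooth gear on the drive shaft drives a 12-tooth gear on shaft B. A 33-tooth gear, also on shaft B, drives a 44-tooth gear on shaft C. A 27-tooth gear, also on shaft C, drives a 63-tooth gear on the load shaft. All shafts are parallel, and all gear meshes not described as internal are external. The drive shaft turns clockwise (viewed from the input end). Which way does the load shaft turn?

the drive shaft → shaft B: external mesh, 1 reversal → CCW.
shaft B → shaft C: external mesh, 1 reversal → CW.
shaft C → the load shaft: external mesh, 1 reversal → CCW.
3 reversals in total — an odd number — so the load shaft turns opposite to the drive shaft.

counterclockwise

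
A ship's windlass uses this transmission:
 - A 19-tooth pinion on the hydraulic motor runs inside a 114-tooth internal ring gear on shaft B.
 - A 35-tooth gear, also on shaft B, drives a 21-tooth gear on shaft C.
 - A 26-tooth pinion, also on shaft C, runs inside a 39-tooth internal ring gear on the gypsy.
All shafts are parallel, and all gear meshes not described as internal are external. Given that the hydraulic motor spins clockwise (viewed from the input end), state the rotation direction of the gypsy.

the hydraulic motor → shaft B: internal mesh, same direction → CW.
shaft B → shaft C: external mesh, 1 reversal → CCW.
shaft C → the gypsy: internal mesh, same direction → CCW.
1 reversal in total — an odd number — so the gypsy turns opposite to the hydraulic motor.

counterclockwise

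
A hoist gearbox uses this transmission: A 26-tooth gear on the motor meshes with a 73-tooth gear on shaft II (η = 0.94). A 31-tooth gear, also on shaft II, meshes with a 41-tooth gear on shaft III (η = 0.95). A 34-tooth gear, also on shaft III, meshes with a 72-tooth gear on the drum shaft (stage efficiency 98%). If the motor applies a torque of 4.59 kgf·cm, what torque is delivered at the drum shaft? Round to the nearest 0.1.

31.6 kgf·cm

Gear mesh: ratio = 73/26 = 2.8077; torque at shaft II = 4.59 × 2.8077 × 0.94 = 12.114 kgf·cm.
Gear mesh: ratio = 41/31 = 1.3226; torque at shaft III = 12.114 × 1.3226 × 0.95 = 15.221 kgf·cm.
Gear mesh: ratio = 72/34 = 2.1176; torque at the drum shaft = 15.221 × 2.1176 × 0.98 = 31.588 kgf·cm.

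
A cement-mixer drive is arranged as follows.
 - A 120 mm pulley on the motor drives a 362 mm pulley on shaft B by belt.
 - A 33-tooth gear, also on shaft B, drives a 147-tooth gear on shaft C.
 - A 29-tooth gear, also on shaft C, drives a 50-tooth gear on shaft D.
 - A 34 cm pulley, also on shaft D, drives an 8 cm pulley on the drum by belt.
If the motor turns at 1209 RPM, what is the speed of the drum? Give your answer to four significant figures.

belt 362/120 = 3.0167 → 1209/3.0167 = 400.77 RPM
gear mesh 147/33 = 4.4545 → 400.77/4.4545 = 89.97 RPM
gear mesh 50/29 = 1.7241 → 89.97/1.7241 = 52.182 RPM
belt 8/34 = 0.23529 → 52.182/0.23529 = 221.77 RPM

221.8 RPM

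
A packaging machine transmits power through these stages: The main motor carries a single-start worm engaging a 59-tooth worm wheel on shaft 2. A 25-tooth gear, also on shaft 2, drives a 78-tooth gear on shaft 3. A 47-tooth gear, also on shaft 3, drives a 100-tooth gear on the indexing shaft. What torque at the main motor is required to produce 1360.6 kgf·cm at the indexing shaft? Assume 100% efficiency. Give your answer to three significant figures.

Overall ratio R = 59 × 3.12 × 2.1277 = 391.66.
Input torque = output torque / R = 1360.6 / 391.66 = 3.4739 kgf·cm.

3.47 kgf·cm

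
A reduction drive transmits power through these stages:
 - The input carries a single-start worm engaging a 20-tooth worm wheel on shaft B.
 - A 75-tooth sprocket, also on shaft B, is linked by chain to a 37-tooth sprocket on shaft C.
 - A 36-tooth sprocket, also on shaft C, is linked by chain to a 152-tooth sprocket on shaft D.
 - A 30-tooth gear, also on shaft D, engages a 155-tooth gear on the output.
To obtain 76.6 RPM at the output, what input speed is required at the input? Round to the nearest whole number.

16487 RPM

Overall ratio R = 20 × 0.49333 × 4.2222 × 5.1667 = 215.24.
Required input speed = output speed × R = 76.6 × 215.24 = 16487 RPM.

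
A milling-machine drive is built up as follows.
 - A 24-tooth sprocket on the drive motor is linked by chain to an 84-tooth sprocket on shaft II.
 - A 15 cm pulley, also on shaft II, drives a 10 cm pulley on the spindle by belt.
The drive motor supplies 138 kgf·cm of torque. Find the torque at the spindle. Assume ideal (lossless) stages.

After the chain (84/24): 138 × 3.5 = 483 kgf·cm
After the belt (10/15): 483 × 0.66667 = 322 kgf·cm

322 kgf·cm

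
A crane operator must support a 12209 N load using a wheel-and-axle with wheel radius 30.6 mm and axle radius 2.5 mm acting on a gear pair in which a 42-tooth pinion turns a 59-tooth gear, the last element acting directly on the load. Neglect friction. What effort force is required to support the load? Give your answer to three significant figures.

710 N

Wheel-and-axle MA = R/r = 30.6/2.5 = 12.24.
Gear pair MA = 59/42 = 1.4048.
Combined ideal MA = 12.24 × 1.4048 = 17.194.
Effort = load / MA = 12209 / 17.194 = 710.06 N.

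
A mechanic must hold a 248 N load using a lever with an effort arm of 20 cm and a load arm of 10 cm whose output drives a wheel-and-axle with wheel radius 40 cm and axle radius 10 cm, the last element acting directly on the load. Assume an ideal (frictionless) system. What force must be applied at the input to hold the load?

Lever MA = effort arm / load arm = 20/10 = 2.
Wheel-and-axle MA = R/r = 40/10 = 4.
Combined ideal MA = 2 × 4 = 8.
Effort = load / MA = 248 / 8 = 31 N.

31 N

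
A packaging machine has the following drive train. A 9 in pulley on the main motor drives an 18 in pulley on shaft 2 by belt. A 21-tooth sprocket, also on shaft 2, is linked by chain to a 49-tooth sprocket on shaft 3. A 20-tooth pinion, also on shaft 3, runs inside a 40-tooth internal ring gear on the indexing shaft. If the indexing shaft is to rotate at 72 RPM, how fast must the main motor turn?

672 RPM

Overall ratio R = 2 × 2.3333 × 2 = 9.3333.
Required input speed = output speed × R = 72 × 9.3333 = 672 RPM.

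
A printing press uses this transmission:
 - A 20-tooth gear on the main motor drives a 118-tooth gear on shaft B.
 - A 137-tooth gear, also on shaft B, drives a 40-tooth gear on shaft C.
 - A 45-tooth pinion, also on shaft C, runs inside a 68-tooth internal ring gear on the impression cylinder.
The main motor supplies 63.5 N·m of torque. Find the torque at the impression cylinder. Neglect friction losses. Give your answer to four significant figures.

165.3 N·m

After the gear mesh (118/20): 63.5 × 5.9 = 374.65 N·m
After the gear mesh (40/137): 374.65 × 0.29197 = 109.39 N·m
After the internal gear (68/45): 109.39 × 1.5111 = 165.3 N·m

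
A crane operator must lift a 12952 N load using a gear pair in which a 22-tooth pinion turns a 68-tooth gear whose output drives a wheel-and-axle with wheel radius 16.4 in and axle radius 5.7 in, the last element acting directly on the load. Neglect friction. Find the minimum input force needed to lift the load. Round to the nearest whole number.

Gear pair MA = 68/22 = 3.0909.
Wheel-and-axle MA = R/r = 16.4/5.7 = 2.8772.
Combined ideal MA = 3.0909 × 2.8772 = 8.8931.
Effort = load / MA = 12952 / 8.8931 = 1456.4 N.

1456 N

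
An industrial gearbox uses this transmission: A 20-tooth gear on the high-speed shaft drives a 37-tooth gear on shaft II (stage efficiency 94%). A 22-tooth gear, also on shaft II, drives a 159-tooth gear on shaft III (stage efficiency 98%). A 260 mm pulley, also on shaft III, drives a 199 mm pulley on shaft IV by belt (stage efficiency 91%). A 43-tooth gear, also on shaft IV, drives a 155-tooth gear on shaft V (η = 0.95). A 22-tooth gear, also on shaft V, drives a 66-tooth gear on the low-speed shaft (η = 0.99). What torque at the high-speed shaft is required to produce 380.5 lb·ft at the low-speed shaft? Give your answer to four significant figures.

Overall ratio R = 1.85 × 7.2273 × 0.76538 × 3.6047 × 3 = 110.67; overall efficiency η = 0.94 × 0.98 × 0.91 × 0.95 × 0.99 = 0.7884.
Input torque = output torque / (R × η) = 380.5 / (110.67 × 0.7884) = 4.361 lb·ft.

4.361 lb·ft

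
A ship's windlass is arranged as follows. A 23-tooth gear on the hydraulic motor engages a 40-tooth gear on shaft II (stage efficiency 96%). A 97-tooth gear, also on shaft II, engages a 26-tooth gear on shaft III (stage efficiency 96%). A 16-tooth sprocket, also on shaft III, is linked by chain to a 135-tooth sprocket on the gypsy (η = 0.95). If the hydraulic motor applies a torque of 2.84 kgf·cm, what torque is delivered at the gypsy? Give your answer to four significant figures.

After the gear mesh (40/23): 2.84 × 1.7391 × 0.96 = 4.7416 kgf·cm
After the gear mesh (26/97): 4.7416 × 0.26804 × 0.96 = 1.2201 kgf·cm
After the chain (135/16): 1.2201 × 8.4375 × 0.95 = 9.7798 kgf·cm

9.780 kgf·cm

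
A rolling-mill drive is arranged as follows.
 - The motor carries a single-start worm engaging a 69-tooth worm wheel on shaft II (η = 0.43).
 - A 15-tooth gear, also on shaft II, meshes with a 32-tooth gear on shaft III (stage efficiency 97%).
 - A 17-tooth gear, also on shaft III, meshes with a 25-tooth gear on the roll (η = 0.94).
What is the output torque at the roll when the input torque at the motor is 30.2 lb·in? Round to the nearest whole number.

Worm: ratio = 69/1 = 69; torque at shaft II = 30.2 × 69 × 0.43 = 896.03 lb·in.
Gear mesh: ratio = 32/15 = 2.1333; torque at shaft III = 896.03 × 2.1333 × 0.97 = 1854.2 lb·in.
Gear mesh: ratio = 25/17 = 1.4706; torque at the roll = 1854.2 × 1.4706 × 0.94 = 2563.1 lb·in.

2563 lb·in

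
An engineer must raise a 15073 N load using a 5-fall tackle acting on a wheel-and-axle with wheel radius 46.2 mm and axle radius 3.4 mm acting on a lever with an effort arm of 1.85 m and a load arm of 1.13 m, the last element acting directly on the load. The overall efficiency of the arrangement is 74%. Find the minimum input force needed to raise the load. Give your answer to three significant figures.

183 N

Block-and-tackle MA = number of supporting rope parts = 5.
Wheel-and-axle MA = R/r = 46.2/3.4 = 13.588.
Lever MA = effort arm / load arm = 1.85/1.13 = 1.6372.
Combined ideal MA = 5 × 13.588 × 1.6372 = 111.23.
Actual MA = 111.23 × 0.74 = 82.311.
Effort = load / actual MA = 15073 / 82.311 = 183.12 N.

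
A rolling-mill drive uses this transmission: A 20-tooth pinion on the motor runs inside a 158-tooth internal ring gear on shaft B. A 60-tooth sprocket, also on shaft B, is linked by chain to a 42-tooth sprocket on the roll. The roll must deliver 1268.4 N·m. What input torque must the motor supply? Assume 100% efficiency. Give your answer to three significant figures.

Overall ratio R = 7.9 × 0.7 = 5.53.
Input torque = output torque / R = 1268.4 / 5.53 = 229.37 N·m.

229 N·m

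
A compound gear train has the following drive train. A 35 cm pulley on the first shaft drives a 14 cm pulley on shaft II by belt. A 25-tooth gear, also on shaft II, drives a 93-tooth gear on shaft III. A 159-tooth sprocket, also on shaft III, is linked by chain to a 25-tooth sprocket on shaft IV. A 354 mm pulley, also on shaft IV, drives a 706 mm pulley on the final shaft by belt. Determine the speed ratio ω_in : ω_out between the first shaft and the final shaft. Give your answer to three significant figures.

Each stage contributes driven/driver: belt 14/35 = 0.4, gear mesh 93/25 = 3.72, chain 25/159 = 0.15723, belt 706/354 = 1.9944.
Overall: 0.4 × 3.72 × 0.15723 × 1.9944 = 0.4666.

0.467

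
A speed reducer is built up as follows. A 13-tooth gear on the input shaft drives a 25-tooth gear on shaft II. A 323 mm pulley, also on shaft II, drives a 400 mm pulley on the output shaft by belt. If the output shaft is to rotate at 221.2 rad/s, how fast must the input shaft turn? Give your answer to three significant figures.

527 rad/s

Overall ratio R = 1.9231 × 1.2384 = 2.3815.
Required input speed = output speed × R = 221.2 × 2.3815 = 526.79 rad/s.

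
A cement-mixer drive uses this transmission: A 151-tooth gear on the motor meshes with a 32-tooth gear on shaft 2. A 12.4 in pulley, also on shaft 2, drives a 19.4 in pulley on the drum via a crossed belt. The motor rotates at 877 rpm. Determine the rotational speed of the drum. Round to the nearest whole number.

2645 rpm

gear mesh 32/151 = 0.21192 → 877/0.21192 = 4138.3 rpm
belt 19.4/12.4 = 1.5645 → 4138.3/1.5645 = 2645.1 rpm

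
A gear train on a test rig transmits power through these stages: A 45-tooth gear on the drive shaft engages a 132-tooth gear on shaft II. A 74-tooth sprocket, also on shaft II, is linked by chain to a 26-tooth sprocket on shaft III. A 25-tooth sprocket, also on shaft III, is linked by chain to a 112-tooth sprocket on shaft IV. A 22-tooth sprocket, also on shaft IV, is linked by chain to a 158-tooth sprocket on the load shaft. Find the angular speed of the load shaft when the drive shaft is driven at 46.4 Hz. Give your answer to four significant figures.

Gear mesh: ratio = 132/45 = 2.9333, so shaft II turns at 46.4 / 2.9333 = 15.818 Hz.
Chain: ratio = 26/74 = 0.35135, so shaft III turns at 15.818 / 0.35135 = 45.021 Hz.
Chain: ratio = 112/25 = 4.48, so shaft IV turns at 45.021 / 4.48 = 10.049 Hz.
Chain: ratio = 158/22 = 7.1818, so the load shaft turns at 10.049 / 7.1818 = 1.3993 Hz.

1.399 Hz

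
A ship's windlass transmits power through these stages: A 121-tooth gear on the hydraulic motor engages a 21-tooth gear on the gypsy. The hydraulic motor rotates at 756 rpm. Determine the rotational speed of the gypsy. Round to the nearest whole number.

4356 rpm

gear mesh 21/121 = 0.17355 → 756/0.17355 = 4356 rpm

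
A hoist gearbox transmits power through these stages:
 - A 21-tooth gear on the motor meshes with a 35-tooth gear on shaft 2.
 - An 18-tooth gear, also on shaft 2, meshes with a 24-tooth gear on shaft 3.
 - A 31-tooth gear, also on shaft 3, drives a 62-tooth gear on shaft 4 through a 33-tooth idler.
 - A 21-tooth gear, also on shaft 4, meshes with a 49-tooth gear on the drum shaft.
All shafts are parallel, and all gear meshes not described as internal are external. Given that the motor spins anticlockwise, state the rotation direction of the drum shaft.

clockwise

the motor → shaft 2: external mesh, 1 reversal → CW.
shaft 2 → shaft 3: external mesh, 1 reversal → CCW.
shaft 3 → shaft 4: driver → idler → driven is 2 external meshes, 2 reversals → CCW.
shaft 4 → the drum shaft: external mesh, 1 reversal → CW.
5 reversals in total — an odd number — so the drum shaft turns opposite to the motor.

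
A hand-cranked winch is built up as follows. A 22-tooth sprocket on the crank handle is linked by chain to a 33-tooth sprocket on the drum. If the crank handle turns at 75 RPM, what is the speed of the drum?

50 RPM

chain 33/22 = 1.5 → 75/1.5 = 50 RPM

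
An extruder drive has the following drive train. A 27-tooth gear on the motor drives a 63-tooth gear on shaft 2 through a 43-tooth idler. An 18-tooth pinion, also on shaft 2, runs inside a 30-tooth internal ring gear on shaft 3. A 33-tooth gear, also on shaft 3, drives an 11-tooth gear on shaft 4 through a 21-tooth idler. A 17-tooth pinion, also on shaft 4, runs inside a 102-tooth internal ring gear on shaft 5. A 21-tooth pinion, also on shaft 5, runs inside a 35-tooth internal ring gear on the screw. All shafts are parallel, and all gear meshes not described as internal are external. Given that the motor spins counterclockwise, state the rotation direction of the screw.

counterclockwise

the motor → shaft 2: driver → idler → driven is 2 external meshes, 2 reversals → CCW.
shaft 2 → shaft 3: internal mesh, same direction → CCW.
shaft 3 → shaft 4: driver → idler → driven is 2 external meshes, 2 reversals → CCW.
shaft 4 → shaft 5: internal mesh, same direction → CCW.
shaft 5 → the screw: internal mesh, same direction → CCW.
4 reversals in total — an even number — so the screw turns the same way as the motor.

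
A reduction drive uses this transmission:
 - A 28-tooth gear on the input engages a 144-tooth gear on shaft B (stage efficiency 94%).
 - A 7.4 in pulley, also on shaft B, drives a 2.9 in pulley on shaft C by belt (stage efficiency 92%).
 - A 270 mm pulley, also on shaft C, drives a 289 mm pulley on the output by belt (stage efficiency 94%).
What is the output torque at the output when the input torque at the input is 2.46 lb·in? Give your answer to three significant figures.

Gear mesh: ratio = 144/28 = 5.1429; torque at shaft B = 2.46 × 5.1429 × 0.94 = 11.892 lb·in.
Belt: ratio = 2.9/7.4 = 0.39189; torque at shaft C = 11.892 × 0.39189 × 0.92 = 4.2877 lb·in.
Belt: ratio = 289/270 = 1.0704; torque at the output = 4.2877 × 1.0704 × 0.94 = 4.314 lb·in.

4.31 lb·in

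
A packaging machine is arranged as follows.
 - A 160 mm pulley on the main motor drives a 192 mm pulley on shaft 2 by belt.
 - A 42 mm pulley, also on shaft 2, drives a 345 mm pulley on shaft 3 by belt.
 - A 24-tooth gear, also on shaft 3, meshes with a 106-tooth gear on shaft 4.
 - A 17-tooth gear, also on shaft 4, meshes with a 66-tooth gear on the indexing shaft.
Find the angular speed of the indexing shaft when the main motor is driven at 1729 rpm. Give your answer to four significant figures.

the main motor → shaft 2 (belt, 192/160): 1729 ÷ 1.2 = 1440.8 rpm
shaft 2 → shaft 3 (belt, 345/42): 1440.8 ÷ 8.2143 = 175.41 rpm
shaft 3 → shaft 4 (gear mesh, 106/24): 175.41 ÷ 4.4167 = 39.715 rpm
shaft 4 → the indexing shaft (gear mesh, 66/17): 39.715 ÷ 3.8824 = 10.229 rpm

10.23 rpm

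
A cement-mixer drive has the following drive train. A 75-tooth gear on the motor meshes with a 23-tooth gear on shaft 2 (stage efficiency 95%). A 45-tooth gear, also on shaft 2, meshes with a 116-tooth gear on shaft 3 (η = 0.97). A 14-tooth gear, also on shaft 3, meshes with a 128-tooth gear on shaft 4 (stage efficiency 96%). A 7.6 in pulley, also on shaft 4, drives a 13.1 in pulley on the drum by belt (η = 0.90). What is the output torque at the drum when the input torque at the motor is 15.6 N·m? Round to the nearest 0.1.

154.7 N·m

Gear mesh: ratio = 23/75 = 0.30667; torque at shaft 2 = 15.6 × 0.30667 × 0.95 = 4.5448 N·m.
Gear mesh: ratio = 116/45 = 2.5778; torque at shaft 3 = 4.5448 × 2.5778 × 0.97 = 11.364 N·m.
Gear mesh: ratio = 128/14 = 9.1429; torque at shaft 4 = 11.364 × 9.1429 × 0.96 = 99.744 N·m.
Belt: ratio = 13.1/7.6 = 1.7237; torque at the drum = 99.744 × 1.7237 × 0.90 = 154.73 N·m.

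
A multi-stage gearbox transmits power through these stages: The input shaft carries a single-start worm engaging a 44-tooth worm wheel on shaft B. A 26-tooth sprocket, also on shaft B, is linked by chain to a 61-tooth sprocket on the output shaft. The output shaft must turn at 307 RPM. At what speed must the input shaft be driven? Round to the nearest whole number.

Overall ratio R = 44 × 2.3462 = 103.23.
Required input speed = output speed × R = 307 × 103.23 = 31692 RPM.

31692 RPM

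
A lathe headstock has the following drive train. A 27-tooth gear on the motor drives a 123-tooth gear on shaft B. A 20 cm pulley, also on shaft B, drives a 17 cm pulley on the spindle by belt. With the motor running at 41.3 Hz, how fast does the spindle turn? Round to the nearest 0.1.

gear mesh 123/27 = 4.5556 → 41.3/4.5556 = 9.0659 Hz
belt 17/20 = 0.85 → 9.0659/0.85 = 10.666 Hz

10.7 Hz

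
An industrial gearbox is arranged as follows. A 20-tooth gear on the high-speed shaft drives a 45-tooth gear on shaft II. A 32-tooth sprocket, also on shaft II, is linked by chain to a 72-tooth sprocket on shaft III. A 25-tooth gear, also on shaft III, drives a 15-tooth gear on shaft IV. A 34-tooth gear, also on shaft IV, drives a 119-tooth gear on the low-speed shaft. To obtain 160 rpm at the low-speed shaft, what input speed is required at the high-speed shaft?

1701 rpm

Overall ratio R = 2.25 × 2.25 × 0.6 × 3.5 = 10.631.
Required input speed = output speed × R = 160 × 10.631 = 1701 rpm.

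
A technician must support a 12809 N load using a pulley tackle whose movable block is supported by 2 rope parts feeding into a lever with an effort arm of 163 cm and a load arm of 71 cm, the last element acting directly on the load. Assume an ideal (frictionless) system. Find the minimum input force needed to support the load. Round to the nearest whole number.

Block-and-tackle MA = number of supporting rope parts = 2.
Lever MA = effort arm / load arm = 163/71 = 2.2958.
Combined ideal MA = 2 × 2.2958 = 4.5915.
Effort = load / MA = 12809 / 4.5915 = 2789.7 N.

2790 N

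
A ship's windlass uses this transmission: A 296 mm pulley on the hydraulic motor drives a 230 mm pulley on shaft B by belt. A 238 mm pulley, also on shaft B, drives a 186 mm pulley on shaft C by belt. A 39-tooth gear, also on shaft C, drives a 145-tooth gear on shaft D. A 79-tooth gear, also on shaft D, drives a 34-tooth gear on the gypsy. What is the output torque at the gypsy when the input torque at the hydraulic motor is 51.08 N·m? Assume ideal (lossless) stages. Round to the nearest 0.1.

49.6 N·m

Belt: ratio = 230/296 = 0.77703; torque at shaft B = 51.08 × 0.77703 = 39.691 N·m.
Belt: ratio = 186/238 = 0.78151; torque at shaft C = 39.691 × 0.78151 = 31.019 N·m.
Gear mesh: ratio = 145/39 = 3.7179; torque at shaft D = 31.019 × 3.7179 = 115.33 N·m.
Gear mesh: ratio = 34/79 = 0.43038; torque at the gypsy = 115.33 × 0.43038 = 49.634 N·m.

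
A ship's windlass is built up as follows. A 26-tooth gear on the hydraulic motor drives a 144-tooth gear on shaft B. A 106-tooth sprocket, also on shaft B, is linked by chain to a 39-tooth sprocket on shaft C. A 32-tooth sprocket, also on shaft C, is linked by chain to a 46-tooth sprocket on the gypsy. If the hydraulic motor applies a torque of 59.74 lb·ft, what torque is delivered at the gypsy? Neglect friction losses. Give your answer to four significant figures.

Gear mesh: ratio = 144/26 = 5.5385; torque at shaft B = 59.74 × 5.5385 = 330.87 lb·ft.
Chain: ratio = 39/106 = 0.36792; torque at shaft C = 330.87 × 0.36792 = 121.73 lb·ft.
Chain: ratio = 46/32 = 1.4375; torque at the gypsy = 121.73 × 1.4375 = 174.99 lb·ft.

175.0 lb·ft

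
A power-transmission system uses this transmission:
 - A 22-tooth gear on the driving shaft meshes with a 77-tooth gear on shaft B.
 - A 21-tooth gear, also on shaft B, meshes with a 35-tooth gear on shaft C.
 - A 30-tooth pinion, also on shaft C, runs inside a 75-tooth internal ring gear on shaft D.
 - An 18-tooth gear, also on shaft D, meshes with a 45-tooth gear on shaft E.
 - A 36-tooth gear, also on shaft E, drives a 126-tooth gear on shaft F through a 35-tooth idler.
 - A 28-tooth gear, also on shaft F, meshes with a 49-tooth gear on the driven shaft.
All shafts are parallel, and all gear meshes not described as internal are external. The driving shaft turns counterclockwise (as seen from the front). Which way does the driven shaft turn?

the driving shaft → shaft B: external mesh, 1 reversal → CW.
shaft B → shaft C: external mesh, 1 reversal → CCW.
shaft C → shaft D: internal mesh, same direction → CCW.
shaft D → shaft E: external mesh, 1 reversal → CW.
shaft E → shaft F: driver → idler → driven is 2 external meshes, 2 reversals → CW.
shaft F → the driven shaft: external mesh, 1 reversal → CCW.
6 reversals in total — an even number — so the driven shaft turns the same way as the driving shaft.

counterclockwise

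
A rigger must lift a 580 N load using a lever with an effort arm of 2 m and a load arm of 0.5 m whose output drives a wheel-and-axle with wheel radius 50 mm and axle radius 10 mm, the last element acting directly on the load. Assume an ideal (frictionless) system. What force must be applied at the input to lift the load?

Lever MA = effort arm / load arm = 2/0.5 = 4.
Wheel-and-axle MA = R/r = 50/10 = 5.
Combined ideal MA = 4 × 5 = 20.
Effort = load / MA = 580 / 20 = 29 N.

29 N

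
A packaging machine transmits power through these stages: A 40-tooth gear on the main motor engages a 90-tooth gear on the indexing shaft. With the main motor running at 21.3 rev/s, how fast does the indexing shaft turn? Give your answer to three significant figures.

Gear mesh: ratio = 90/40 = 2.25, so the indexing shaft turns at 21.3 / 2.25 = 9.4667 rev/s.

9.47 rev/s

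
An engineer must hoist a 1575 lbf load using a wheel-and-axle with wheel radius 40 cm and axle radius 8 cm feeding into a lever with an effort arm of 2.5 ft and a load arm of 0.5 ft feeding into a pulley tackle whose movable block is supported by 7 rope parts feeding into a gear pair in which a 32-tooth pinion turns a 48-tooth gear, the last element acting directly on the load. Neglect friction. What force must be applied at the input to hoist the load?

Wheel-and-axle MA = R/r = 40/8 = 5.
Lever MA = effort arm / load arm = 2.5/0.5 = 5.
Block-and-tackle MA = number of supporting rope parts = 7.
Gear pair MA = 48/32 = 1.5.
Combined ideal MA = 5 × 5 × 7 × 1.5 = 262.5.
Effort = load / MA = 1575 / 262.5 = 6 lbf.

6 lbf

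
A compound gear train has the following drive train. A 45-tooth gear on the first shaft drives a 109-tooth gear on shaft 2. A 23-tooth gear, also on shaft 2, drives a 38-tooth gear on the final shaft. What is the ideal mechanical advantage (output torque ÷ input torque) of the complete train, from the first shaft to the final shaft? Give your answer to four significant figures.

Each stage contributes driven/driver: gear mesh 109/45 = 2.4222, gear mesh 38/23 = 1.6522.
Overall: 2.4222 × 1.6522 = 4.0019.

4.002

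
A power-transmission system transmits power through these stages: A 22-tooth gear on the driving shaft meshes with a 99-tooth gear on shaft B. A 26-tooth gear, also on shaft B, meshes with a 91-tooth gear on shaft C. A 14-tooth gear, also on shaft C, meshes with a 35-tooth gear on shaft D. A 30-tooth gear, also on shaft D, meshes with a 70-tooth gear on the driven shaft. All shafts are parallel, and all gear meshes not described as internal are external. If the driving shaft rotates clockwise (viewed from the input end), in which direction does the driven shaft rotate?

the driving shaft → shaft B: external mesh, 1 reversal → CCW.
shaft B → shaft C: external mesh, 1 reversal → CW.
shaft C → shaft D: external mesh, 1 reversal → CCW.
shaft D → the driven shaft: external mesh, 1 reversal → CW.
4 reversals in total — an even number — so the driven shaft turns the same way as the driving shaft.

clockwise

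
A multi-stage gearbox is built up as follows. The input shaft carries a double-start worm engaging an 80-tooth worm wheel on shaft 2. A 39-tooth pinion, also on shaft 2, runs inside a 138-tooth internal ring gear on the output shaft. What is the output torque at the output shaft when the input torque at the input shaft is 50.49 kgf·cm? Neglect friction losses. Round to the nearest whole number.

7146 kgf·cm

After the worm (80/2): 50.49 × 40 = 2019.6 kgf·cm
After the internal gear (138/39): 2019.6 × 3.5385 = 7146.3 kgf·cm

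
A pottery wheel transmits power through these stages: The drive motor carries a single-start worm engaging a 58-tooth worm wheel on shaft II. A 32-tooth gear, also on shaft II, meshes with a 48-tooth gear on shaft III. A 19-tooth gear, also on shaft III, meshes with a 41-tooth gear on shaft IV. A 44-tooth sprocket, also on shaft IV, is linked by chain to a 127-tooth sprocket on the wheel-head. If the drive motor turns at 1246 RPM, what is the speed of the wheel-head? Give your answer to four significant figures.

2.299 RPM

the drive motor → shaft II (worm, 58/1): 1246 ÷ 58 = 21.483 RPM
shaft II → shaft III (gear mesh, 48/32): 21.483 ÷ 1.5 = 14.322 RPM
shaft III → shaft IV (gear mesh, 41/19): 14.322 ÷ 2.1579 = 6.6369 RPM
shaft IV → the wheel-head (chain, 127/44): 6.6369 ÷ 2.8864 = 2.2994 RPM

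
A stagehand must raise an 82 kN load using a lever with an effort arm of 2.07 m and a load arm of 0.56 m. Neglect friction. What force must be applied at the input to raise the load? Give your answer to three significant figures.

22.2 kN

Lever MA = effort arm / load arm = 2.07/0.56 = 3.6964.
Effort = load / MA = 82 / 3.6964 = 22.184 kN.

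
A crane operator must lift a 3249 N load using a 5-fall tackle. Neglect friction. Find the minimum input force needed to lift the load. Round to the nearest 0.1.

649.8 N

Block-and-tackle MA = number of supporting rope parts = 5.
Effort = load / MA = 3249 / 5 = 649.8 N.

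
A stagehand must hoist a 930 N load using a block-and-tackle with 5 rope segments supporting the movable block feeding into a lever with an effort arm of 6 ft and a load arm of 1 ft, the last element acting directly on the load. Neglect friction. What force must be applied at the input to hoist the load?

Block-and-tackle MA = number of supporting rope parts = 5.
Lever MA = effort arm / load arm = 6/1 = 6.
Combined ideal MA = 5 × 6 = 30.
Effort = load / MA = 930 / 30 = 31 N.

31 N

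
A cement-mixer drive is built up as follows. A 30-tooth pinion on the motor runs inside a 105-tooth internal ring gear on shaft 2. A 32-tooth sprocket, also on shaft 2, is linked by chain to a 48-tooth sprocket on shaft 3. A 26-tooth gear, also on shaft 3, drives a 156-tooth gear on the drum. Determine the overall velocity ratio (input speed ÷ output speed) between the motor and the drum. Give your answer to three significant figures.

Each stage contributes driven/driver: internal gear 105/30 = 3.5, chain 48/32 = 1.5, gear mesh 156/26 = 6.
Overall: 3.5 × 1.5 × 6 = 31.5.

31.5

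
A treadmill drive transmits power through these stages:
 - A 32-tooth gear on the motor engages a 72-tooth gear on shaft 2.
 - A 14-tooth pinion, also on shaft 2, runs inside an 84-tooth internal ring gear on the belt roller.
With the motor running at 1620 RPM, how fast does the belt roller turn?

Gear mesh: ratio = 72/32 = 2.25, so shaft 2 turns at 1620 / 2.25 = 720 RPM.
Internal gear: ratio = 84/14 = 6, so the belt roller turns at 720 / 6 = 120 RPM.

120 RPM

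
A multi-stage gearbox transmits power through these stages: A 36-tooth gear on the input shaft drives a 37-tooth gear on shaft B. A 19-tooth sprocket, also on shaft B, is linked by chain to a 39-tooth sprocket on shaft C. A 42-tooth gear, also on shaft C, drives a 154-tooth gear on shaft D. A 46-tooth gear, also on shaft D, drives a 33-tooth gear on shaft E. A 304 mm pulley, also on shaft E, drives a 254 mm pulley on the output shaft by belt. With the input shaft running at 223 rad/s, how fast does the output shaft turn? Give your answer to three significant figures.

Gear mesh: ratio = 37/36 = 1.0278, so shaft B turns at 223 / 1.0278 = 216.97 rad/s.
Chain: ratio = 39/19 = 2.0526, so shaft C turns at 216.97 / 2.0526 = 105.7 rad/s.
Gear mesh: ratio = 154/42 = 3.6667, so shaft D turns at 105.7 / 3.6667 = 28.829 rad/s.
Gear mesh: ratio = 33/46 = 0.71739, so shaft E turns at 28.829 / 0.71739 = 40.185 rad/s.
Belt: ratio = 254/304 = 0.83553, so the output shaft turns at 40.185 / 0.83553 = 48.096 rad/s.

48.1 rad/s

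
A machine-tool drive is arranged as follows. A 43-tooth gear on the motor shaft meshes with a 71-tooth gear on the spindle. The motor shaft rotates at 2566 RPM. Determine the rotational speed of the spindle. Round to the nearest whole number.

1554 RPM

gear mesh 71/43 = 1.6512 → 2566/1.6512 = 1554.1 RPM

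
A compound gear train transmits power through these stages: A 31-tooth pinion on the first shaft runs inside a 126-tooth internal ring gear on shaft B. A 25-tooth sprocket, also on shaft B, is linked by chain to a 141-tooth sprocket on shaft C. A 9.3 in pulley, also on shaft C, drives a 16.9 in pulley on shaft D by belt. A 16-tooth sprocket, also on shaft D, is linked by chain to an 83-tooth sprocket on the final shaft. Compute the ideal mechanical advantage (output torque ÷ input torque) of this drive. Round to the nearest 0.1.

216.1

Each stage contributes driven/driver: internal gear 126/31 = 4.0645, chain 141/25 = 5.64, belt 16.9/9.3 = 1.8172, chain 83/16 = 5.1875.
Overall: 4.0645 × 5.64 × 1.8172 × 5.1875 = 216.1.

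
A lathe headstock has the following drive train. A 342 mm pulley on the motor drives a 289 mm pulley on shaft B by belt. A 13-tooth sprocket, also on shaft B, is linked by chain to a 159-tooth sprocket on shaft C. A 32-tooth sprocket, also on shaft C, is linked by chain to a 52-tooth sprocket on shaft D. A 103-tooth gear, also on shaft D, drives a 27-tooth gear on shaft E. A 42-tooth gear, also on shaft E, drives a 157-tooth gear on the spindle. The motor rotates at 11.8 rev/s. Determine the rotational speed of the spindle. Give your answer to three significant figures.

the motor → shaft B (belt, 289/342): 11.8 ÷ 0.84503 = 13.964 rev/s
shaft B → shaft C (chain, 159/13): 13.964 ÷ 12.231 = 1.1417 rev/s
shaft C → shaft D (chain, 52/32): 1.1417 ÷ 1.625 = 0.70259 rev/s
shaft D → shaft E (gear mesh, 27/103): 0.70259 ÷ 0.26214 = 2.6803 rev/s
shaft E → the spindle (gear mesh, 157/42): 2.6803 ÷ 3.7381 = 0.71701 rev/s

0.717 rev/s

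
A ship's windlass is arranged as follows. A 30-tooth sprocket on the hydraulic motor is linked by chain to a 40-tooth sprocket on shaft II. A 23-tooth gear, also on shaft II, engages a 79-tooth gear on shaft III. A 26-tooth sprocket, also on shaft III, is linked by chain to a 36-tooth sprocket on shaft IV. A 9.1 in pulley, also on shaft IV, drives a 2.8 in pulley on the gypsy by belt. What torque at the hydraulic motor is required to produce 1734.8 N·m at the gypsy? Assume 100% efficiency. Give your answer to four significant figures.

889.1 N·m

Overall ratio R = 1.3333 × 3.4348 × 1.3846 × 0.30769 = 1.9511.
Input torque = output torque / R = 1734.8 / 1.9511 = 889.13 N·m.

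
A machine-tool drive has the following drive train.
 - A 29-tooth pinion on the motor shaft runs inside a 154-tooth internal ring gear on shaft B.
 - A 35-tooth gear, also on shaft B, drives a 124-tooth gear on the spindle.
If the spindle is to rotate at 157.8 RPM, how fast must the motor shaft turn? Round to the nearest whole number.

Overall ratio R = 5.3103 × 3.5429 = 18.814.
Required input speed = output speed × R = 157.8 × 18.814 = 2968.8 RPM.

2969 RPM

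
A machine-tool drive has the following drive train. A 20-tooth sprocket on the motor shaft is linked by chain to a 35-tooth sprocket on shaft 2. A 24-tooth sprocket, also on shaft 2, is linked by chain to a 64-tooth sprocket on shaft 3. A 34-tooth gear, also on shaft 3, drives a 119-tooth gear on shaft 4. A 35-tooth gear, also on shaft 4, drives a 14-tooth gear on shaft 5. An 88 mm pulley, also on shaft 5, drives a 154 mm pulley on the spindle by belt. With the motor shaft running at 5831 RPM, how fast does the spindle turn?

the motor shaft → shaft 2 (chain, 35/20): 5831 ÷ 1.75 = 3332 RPM
shaft 2 → shaft 3 (chain, 64/24): 3332 ÷ 2.6667 = 1249.5 RPM
shaft 3 → shaft 4 (gear mesh, 119/34): 1249.5 ÷ 3.5 = 357 RPM
shaft 4 → shaft 5 (gear mesh, 14/35): 357 ÷ 0.4 = 892.5 RPM
shaft 5 → the spindle (belt, 154/88): 892.5 ÷ 1.75 = 510 RPM

510 RPM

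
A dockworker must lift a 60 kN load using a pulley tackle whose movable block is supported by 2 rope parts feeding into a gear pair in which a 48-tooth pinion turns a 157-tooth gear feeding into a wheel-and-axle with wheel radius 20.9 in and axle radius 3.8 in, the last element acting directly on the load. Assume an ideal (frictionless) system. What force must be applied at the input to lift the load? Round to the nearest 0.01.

Block-and-tackle MA = number of supporting rope parts = 2.
Gear pair MA = 157/48 = 3.2708.
Wheel-and-axle MA = R/r = 20.9/3.8 = 5.5.
Combined ideal MA = 2 × 3.2708 × 5.5 = 35.979.
Effort = load / MA = 60 / 35.979 = 1.6676 kN.

1.67 kN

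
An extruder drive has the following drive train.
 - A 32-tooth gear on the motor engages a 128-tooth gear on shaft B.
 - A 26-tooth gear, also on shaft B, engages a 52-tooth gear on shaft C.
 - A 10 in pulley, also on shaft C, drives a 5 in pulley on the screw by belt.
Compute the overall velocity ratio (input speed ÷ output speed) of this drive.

Each stage contributes driven/driver: gear mesh 128/32 = 4, gear mesh 52/26 = 2, belt 5/10 = 0.5.
Overall: 4 × 2 × 0.5 = 4.

4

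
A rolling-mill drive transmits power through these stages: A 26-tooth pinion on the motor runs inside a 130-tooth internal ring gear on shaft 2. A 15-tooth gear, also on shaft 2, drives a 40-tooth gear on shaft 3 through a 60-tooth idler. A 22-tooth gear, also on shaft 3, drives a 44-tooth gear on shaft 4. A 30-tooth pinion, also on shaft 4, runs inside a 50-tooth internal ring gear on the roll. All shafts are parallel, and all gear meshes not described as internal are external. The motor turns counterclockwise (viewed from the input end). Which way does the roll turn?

the motor → shaft 2: internal mesh, same direction → CCW.
shaft 2 → shaft 3: driver → idler → driven is 2 external meshes, 2 reversals → CCW.
shaft 3 → shaft 4: external mesh, 1 reversal → CW.
shaft 4 → the roll: internal mesh, same direction → CW.
3 reversals in total — an odd number — so the roll turns opposite to the motor.

clockwise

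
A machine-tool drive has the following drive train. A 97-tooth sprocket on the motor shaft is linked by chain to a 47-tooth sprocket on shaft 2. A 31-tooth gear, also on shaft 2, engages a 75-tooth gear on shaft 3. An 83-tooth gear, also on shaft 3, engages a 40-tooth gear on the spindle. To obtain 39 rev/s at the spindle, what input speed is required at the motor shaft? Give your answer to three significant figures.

Overall ratio R = 0.48454 × 2.4194 × 0.48193 = 0.56495.
Required input speed = output speed × R = 39 × 0.56495 = 22.033 rev/s.

22.0 rev/s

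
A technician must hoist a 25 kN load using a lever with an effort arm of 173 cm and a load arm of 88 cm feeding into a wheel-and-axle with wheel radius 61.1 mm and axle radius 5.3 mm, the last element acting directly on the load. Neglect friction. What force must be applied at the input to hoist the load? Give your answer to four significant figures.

1.103 kN

Lever MA = effort arm / load arm = 173/88 = 1.9659.
Wheel-and-axle MA = R/r = 61.1/5.3 = 11.528.
Combined ideal MA = 1.9659 × 11.528 = 22.664.
Effort = load / MA = 25 / 22.664 = 1.1031 kN.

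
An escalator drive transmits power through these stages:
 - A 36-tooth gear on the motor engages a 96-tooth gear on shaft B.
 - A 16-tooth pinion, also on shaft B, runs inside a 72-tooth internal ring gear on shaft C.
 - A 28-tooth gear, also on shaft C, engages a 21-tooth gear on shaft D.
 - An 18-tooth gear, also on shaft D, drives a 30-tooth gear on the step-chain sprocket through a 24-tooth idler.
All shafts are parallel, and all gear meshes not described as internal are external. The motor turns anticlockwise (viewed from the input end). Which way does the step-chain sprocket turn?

anticlockwise

the motor → shaft B: external mesh, 1 reversal → CW.
shaft B → shaft C: internal mesh, same direction → CW.
shaft C → shaft D: external mesh, 1 reversal → CCW.
shaft D → the step-chain sprocket: driver → idler → driven is 2 external meshes, 2 reversals → CCW.
4 reversals in total — an even number — so the step-chain sprocket turns the same way as the motor.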